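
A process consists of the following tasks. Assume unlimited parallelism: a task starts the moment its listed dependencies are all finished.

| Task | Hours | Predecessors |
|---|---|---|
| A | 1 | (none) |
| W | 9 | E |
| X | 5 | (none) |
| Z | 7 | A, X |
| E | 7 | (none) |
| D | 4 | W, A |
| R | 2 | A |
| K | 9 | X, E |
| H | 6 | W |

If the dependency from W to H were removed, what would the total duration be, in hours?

20

With the dependency in place, E→W→H = 7+9+6 = 22 sets the finish at 22 hours.
Without W→H, H's earliest start moves from 16 to 0.
After: E→W→D = 7+9+4 = 20 → 20 hours.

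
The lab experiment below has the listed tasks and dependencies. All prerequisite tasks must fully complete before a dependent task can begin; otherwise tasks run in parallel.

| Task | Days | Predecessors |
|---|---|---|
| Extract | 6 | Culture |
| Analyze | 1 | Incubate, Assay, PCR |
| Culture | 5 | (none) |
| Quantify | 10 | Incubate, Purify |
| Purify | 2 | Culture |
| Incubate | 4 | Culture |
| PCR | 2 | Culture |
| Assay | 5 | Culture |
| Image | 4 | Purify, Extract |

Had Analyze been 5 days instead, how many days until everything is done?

19

Critical path before the change: Culture→Incubate→Quantify = 5+4+10 = 19 giving 19 days.
Analyze is off the critical path — its longest chain is 11 days, giving 8 of slack.
No other chain overtakes it, so the finish is 19 days.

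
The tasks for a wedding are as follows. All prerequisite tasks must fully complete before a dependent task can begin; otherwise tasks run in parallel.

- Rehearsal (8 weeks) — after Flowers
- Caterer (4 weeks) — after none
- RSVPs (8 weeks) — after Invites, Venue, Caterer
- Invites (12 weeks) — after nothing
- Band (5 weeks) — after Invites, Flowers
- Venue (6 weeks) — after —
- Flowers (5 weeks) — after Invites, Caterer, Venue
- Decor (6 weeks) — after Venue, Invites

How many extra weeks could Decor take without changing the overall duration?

7

Critical path: Invites→Flowers→Rehearsal = 12+5+8 = 25, so the finish is 25 weeks.
Longest path through Decor: 18 weeks (earliest finish 18, latest finish 25).
So Decor can slip 25 − 18 = 7 weeks.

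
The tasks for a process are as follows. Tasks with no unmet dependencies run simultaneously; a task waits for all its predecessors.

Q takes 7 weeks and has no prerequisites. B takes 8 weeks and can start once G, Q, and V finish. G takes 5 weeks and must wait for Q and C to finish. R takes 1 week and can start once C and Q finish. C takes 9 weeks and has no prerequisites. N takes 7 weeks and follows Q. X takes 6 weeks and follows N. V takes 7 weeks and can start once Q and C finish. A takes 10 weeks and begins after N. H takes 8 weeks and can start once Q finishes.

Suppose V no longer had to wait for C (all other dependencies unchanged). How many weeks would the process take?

Original critical path: Q→N→A = 7+7+10 = 24 ⇒ 24 weeks.
Without C→V, V's earliest start moves from 9 to 7.
After: Q→N→A = 7+7+10 = 24 → 24 weeks.

24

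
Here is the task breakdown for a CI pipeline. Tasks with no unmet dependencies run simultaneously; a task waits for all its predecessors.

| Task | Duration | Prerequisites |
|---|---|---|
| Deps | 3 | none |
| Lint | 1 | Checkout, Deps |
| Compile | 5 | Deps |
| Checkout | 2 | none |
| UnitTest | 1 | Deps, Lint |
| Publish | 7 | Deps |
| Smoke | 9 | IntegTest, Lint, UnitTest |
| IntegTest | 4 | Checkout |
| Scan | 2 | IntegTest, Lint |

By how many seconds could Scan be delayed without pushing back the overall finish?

Critical path: Checkout→IntegTest→Smoke = 2+4+9 = 15, so the finish is 15 seconds.
Scan finishes as early as 8 and must finish by 15.
Float = 15 − 8 = 7.

7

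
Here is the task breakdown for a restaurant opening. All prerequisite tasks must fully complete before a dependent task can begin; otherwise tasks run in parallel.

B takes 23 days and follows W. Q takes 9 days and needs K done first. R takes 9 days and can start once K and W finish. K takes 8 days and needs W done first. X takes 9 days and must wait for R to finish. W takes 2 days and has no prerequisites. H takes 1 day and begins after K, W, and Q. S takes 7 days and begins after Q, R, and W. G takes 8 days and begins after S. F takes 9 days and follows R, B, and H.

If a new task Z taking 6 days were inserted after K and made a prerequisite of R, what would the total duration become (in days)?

40

Originally the job takes 34 days.
With Z inserted, R now waits for max(K, W, Z).
New critical path: W→K→Z→R→S→G = 2+8+6+9+7+8 = 40 ⇒ 40 days.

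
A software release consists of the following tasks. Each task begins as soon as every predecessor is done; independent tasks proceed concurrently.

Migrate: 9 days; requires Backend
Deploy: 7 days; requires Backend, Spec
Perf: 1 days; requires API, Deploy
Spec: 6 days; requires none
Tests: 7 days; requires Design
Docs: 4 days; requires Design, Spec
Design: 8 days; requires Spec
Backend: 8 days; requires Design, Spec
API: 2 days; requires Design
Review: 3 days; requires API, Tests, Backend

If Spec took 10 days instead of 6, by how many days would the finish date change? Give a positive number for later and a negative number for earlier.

4

As given, the longest chain is Spec→Design→Backend→Migrate = 6+8+8+9 = 31, so the finish is 31 days.
Since Spec is critical, the +4 change carries straight to that chain (now 35 days).
That remains the longest chain; total 35 days.
Change in finish: 35 − 31 = +4 days.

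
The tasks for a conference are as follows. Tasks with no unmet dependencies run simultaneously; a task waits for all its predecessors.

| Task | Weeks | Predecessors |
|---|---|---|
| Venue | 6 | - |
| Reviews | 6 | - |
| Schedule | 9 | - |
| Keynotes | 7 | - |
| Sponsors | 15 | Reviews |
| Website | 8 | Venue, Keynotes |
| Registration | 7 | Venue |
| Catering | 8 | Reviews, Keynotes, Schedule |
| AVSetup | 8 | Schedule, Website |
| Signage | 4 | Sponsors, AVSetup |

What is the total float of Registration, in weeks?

14

The longest chain is Keynotes→Website→AVSetup→Signage = 7+8+8+4 = 27; overall finish 27 weeks.
The longest chain containing Registration totals 13 weeks.
Float = 27 − 13 = 14.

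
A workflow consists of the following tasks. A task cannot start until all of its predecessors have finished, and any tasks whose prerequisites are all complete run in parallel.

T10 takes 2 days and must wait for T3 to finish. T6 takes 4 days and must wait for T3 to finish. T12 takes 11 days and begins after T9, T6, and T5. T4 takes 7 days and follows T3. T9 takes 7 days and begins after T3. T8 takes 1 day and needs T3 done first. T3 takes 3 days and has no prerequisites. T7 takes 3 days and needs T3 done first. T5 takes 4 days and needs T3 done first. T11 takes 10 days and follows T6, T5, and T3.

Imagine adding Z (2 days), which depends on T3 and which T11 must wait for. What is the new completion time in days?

Originally the job takes 21 days.
With Z inserted, T11 now waits for max(T6, T5, T3, Z).
New critical path: T3→T9→T12 = 3+7+11 = 21 ⇒ 21 days.

21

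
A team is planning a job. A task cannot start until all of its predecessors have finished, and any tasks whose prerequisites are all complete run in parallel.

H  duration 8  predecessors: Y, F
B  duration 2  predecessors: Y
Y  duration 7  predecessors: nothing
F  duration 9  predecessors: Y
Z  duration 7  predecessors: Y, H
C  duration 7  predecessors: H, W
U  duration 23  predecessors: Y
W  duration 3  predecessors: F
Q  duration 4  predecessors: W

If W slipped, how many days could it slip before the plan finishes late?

Critical path: Y→F→H→C = 7+9+8+7 = 31, so the finish is 31 days.
The longest chain containing W totals 26 days.
So W can slip 24 − 19 = 5 days.

5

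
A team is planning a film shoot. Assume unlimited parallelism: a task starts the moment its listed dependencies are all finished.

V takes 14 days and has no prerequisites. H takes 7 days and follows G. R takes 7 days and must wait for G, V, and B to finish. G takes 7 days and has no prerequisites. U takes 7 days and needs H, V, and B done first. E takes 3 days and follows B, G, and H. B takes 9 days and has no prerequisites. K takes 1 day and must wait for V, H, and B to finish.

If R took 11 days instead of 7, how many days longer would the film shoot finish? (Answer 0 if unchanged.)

4

As given, the longest chain is V→R = 14+7 = 21, so the finish is 21 days.
R is on the critical path; changing it to 11 makes that path 25 days.
No other chain overtakes it, so the finish is 25 days.
Change in finish: 25 − 21 = +4 days.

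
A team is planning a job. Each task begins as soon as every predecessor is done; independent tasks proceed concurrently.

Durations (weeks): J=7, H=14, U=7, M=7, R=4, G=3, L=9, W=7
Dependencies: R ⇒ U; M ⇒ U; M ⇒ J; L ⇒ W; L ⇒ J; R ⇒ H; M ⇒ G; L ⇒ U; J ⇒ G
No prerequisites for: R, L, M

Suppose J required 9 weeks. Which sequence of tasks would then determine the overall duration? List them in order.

The binding path is L→J→G = 9+7+3 = 19; finish at 19 weeks.
Since J is critical, the +2 change carries straight to that chain (now 21 weeks).
That remains the longest chain; total 21 weeks.

L, J, G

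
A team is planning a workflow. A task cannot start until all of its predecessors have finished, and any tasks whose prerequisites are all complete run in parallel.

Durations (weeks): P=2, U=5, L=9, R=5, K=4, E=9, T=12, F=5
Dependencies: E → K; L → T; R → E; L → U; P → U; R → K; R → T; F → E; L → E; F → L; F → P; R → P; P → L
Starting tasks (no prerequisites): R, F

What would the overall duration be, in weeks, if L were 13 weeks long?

33

Baseline: R→P→L→E→K = 5+2+9+9+4 = 29 → 29 weeks.
L is on the critical path; changing it to 13 makes that path 33 weeks.
No other chain overtakes it, so the finish is 33 weeks.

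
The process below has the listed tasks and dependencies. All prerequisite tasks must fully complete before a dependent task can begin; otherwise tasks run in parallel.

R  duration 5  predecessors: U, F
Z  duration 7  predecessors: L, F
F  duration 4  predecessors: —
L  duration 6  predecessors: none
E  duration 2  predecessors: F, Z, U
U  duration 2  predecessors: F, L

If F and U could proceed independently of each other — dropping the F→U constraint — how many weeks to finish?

15

Original critical path: L→Z→E = 6+7+2 = 15 ⇒ 15 weeks.
Dropping F→U doesn't change U's earliest start (6); another predecessor still binds.
New critical path: L→Z→E = 6+7+2 = 15 ⇒ 15 weeks.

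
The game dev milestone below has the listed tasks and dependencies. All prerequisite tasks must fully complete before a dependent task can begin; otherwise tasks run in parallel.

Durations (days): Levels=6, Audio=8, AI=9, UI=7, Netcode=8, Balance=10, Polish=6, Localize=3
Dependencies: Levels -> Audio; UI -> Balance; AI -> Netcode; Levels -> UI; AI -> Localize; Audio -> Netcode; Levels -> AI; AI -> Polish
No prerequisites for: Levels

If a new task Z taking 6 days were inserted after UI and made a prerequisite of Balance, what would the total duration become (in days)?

Originally the project takes 23 days.
With Z inserted, Balance now waits for max(UI, Z).
New critical path: Levels→UI→Z→Balance = 6+7+6+10 = 29 ⇒ 29 days.

29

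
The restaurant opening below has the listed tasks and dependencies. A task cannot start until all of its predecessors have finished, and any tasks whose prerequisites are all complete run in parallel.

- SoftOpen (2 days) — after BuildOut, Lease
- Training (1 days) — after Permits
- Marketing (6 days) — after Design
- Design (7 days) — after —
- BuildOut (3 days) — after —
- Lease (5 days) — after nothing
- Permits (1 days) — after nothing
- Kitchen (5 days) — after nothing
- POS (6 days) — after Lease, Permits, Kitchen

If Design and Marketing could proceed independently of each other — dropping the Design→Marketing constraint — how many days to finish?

Before: longest chain Design→Marketing = 7+6 = 13, finish 13.
Without Design→Marketing, Marketing's earliest start moves from 7 to 0.
New critical path: Lease→POS = 5+6 = 11 ⇒ 11 days.

11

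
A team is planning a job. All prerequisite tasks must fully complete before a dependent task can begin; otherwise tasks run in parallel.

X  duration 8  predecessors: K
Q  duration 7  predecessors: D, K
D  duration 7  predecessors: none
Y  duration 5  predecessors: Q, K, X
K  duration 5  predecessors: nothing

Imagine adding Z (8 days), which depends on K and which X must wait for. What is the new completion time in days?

Originally the job takes 19 days.
With Z inserted, X now waits for max(K, Z).
New critical path: K→Z→X→Y = 5+8+8+5 = 26 ⇒ 26 days.

26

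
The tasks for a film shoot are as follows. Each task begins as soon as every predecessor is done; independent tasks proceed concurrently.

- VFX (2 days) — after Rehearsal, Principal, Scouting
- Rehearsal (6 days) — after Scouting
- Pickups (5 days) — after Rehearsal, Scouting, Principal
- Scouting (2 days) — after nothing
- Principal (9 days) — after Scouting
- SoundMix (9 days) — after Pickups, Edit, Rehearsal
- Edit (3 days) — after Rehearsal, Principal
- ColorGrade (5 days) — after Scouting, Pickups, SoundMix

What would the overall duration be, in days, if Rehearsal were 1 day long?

30

Actual critical path: Scouting→Principal→Pickups→SoundMix→ColorGrade = 2+9+5+9+5 = 30 ⇒ 30 days.
The longest path through Rehearsal is only 27 days, so Rehearsal has float 3.
That remains the longest chain; total 30 days.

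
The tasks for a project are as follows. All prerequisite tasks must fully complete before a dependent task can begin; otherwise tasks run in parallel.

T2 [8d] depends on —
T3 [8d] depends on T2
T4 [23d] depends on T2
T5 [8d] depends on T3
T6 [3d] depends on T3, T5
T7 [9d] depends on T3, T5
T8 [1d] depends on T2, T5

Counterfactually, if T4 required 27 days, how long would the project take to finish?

35

Critical path before the change: T2→T3→T5→T7 = 8+8+8+9 = 33 giving 33 days.
The longest path through T4 is only 31 days, so T4 has float 2.
Now T2→T4 = 8+27 = 35 is longest, so the finish becomes 35 days.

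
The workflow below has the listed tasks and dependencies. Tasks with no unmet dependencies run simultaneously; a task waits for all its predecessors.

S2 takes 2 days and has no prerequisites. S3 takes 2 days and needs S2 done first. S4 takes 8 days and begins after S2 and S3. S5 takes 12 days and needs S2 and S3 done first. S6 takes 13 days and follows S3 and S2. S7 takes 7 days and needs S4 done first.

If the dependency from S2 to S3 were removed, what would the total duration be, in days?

Original critical path: S2→S3→S4→S7 = 2+2+8+7 = 19 ⇒ 19 days.
Without S2→S3, S3's earliest start moves from 2 to 0.
New critical path: S2→S4→S7 = 2+8+7 = 17 ⇒ 17 days.

17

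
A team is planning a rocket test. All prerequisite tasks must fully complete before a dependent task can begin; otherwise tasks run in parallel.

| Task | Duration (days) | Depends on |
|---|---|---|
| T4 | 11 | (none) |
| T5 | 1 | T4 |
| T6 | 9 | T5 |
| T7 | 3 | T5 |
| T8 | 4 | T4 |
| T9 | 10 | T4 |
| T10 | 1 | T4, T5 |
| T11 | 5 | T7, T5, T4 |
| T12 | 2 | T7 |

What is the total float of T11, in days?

T4→T5→T6 = 11+1+9 = 21 sets the makespan at 21 days.
Longest path through T11: 20 days (earliest finish 20, latest finish 21).
Slack of T11 = 16 − 15 = 1 day.

1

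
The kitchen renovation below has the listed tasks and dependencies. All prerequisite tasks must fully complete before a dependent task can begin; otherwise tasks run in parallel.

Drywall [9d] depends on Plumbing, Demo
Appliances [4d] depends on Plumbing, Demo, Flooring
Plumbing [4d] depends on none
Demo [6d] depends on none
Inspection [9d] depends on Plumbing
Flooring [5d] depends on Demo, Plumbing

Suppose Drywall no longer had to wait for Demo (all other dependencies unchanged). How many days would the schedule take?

15

Original critical path: Demo→Drywall = 6+9 = 15 ⇒ 15 days.
Without Demo→Drywall, Drywall's earliest start moves from 6 to 4.
New critical path: Demo→Flooring→Appliances = 6+5+4 = 15 ⇒ 15 days.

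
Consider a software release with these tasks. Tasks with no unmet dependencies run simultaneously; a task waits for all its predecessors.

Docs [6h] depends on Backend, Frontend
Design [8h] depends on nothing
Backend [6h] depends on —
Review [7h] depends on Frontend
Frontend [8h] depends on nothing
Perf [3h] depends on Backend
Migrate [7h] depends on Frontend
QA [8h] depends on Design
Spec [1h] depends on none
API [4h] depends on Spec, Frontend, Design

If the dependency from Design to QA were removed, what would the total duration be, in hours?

15

Original critical path: Design→QA = 8+8 = 16 ⇒ 16 hours.
Without Design→QA, QA's earliest start moves from 8 to 0.
New critical path: Frontend→Review = 8+7 = 15 ⇒ 15 hours.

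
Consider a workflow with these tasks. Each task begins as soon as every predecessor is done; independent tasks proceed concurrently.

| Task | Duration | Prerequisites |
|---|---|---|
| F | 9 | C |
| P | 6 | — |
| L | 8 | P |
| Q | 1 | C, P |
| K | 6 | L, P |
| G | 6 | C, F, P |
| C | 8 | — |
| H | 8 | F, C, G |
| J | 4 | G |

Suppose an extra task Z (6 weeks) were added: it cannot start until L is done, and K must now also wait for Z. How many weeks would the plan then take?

31

Originally the plan takes 31 weeks.
With Z inserted, K now waits for max(L, P, Z).
New critical path: C→F→G→H = 8+9+6+8 = 31 ⇒ 31 weeks.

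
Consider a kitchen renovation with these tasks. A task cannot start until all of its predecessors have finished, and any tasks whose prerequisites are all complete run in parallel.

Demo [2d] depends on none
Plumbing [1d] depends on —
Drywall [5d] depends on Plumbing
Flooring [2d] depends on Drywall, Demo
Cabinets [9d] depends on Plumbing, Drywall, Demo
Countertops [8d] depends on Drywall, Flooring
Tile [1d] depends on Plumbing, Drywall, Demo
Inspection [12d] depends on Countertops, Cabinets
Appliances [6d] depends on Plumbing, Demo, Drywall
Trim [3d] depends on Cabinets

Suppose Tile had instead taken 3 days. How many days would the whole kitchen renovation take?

Actual critical path: Plumbing→Drywall→Flooring→Countertops→Inspection = 1+5+2+8+12 = 28 ⇒ 28 days.
Tile has 21 days of float (longest path through it is 7).
The critical path is still Plumbing→Drywall→Flooring→Countertops→Inspection; finish is now 28 days.

28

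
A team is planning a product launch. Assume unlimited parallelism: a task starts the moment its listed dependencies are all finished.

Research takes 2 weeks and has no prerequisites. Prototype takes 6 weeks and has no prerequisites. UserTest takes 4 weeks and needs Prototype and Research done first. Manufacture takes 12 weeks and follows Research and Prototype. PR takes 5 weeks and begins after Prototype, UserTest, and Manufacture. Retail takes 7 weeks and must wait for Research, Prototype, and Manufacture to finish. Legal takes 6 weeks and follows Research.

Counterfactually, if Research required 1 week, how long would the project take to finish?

25

Critical path before the change: Prototype→Manufacture→Retail = 6+12+7 = 25 giving 25 weeks.
Research is off the critical path — its longest chain is 21 weeks, giving 4 of slack.
The critical path is still Prototype→Manufacture→Retail; finish is now 25 weeks.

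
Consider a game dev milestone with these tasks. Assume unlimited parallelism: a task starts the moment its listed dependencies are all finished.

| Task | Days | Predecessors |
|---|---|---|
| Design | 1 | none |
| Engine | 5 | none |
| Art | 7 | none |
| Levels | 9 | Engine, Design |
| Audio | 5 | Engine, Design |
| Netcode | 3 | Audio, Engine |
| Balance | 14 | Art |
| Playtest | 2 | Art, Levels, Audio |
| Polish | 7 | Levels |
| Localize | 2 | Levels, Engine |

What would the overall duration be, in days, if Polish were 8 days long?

22

As given, the longest chain is Engine→Levels→Polish = 5+9+7 = 21, so the finish is 21 days.
Polish is on the critical path; changing it to 8 makes that path 22 days.
The critical path is still Engine→Levels→Polish; finish is now 22 days.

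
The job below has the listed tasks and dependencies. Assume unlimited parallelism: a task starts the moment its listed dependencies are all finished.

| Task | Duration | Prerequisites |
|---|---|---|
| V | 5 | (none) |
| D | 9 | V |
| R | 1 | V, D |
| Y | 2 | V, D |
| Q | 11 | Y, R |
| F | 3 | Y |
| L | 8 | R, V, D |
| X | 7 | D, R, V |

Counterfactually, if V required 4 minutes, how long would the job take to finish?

26

Baseline: V→D→Y→Q = 5+9+2+11 = 27 → 27 minutes.
V lies on that path, so at 4 minutes the path becomes 26 minutes.
That remains the longest chain; total 26 minutes.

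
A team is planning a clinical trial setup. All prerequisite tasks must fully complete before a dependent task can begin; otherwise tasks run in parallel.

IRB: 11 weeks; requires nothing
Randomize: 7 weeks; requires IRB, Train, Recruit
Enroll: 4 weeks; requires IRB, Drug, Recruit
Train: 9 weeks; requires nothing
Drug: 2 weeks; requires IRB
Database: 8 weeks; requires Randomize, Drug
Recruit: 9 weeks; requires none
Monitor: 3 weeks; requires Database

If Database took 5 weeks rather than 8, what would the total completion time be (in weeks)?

As given, the longest chain is IRB→Randomize→Database→Monitor = 11+7+8+3 = 29, so the finish is 29 weeks.
Database is on the critical path; changing it to 5 makes that path 26 weeks.
The critical path is still IRB→Randomize→Database→Monitor; finish is now 26 weeks.

26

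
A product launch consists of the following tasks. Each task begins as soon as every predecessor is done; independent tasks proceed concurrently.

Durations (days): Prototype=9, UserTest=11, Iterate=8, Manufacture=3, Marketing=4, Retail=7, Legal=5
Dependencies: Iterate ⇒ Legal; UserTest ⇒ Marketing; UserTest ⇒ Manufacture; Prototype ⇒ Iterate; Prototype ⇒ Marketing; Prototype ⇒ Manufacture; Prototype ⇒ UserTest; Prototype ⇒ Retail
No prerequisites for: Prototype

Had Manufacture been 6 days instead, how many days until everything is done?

26

The binding path is Prototype→UserTest→Marketing = 9+11+4 = 24; finish at 24 days.
The longest path through Manufacture is only 23 days, so Manufacture has float 1.
New critical path: Prototype→UserTest→Manufacture = 9+11+6 = 26 ⇒ 26 days.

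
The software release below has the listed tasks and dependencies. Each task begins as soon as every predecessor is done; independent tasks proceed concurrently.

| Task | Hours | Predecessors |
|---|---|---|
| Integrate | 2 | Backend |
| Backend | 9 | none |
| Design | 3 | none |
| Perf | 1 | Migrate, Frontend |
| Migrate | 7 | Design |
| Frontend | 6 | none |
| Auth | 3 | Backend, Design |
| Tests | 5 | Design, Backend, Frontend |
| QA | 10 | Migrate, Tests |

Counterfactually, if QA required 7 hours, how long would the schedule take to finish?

21

Baseline: Backend→Tests→QA = 9+5+10 = 24 → 24 hours.
QA is on the critical path; changing it to 7 makes that path 21 hours.
That remains the longest chain; total 21 hours.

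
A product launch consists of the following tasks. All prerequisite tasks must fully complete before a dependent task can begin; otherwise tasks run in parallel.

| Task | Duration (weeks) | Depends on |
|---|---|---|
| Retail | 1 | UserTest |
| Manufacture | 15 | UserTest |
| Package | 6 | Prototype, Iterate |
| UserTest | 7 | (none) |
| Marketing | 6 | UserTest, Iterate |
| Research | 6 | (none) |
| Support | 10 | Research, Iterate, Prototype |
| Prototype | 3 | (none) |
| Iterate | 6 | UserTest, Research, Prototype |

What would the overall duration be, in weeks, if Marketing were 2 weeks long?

23

Actual critical path: UserTest→Iterate→Support = 7+6+10 = 23 ⇒ 23 weeks.
Marketing has 4 weeks of float (longest path through it is 19).
That remains the longest chain; total 23 weeks.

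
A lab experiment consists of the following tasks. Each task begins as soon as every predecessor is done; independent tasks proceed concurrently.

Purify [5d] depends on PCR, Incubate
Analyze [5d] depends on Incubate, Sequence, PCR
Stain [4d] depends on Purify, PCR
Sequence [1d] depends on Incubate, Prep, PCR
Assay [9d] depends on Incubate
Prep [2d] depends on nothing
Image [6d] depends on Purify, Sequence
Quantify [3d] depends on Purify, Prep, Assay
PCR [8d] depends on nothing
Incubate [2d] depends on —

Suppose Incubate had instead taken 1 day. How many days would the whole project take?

19

The binding path is PCR→Purify→Image = 8+5+6 = 19; finish at 19 days.
Incubate has 5 days of float (longest path through it is 14).
That remains the longest chain; total 19 days.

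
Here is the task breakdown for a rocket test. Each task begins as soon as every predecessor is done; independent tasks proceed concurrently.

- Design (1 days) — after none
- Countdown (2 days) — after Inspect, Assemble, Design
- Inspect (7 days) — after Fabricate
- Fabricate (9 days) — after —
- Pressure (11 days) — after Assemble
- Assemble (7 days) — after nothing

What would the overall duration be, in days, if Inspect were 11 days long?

Baseline: Fabricate→Inspect→Countdown = 9+7+2 = 18 → 18 days.
Inspect lies on that path, so at 11 days the path becomes 22 days.
That remains the longest chain; total 22 days.

22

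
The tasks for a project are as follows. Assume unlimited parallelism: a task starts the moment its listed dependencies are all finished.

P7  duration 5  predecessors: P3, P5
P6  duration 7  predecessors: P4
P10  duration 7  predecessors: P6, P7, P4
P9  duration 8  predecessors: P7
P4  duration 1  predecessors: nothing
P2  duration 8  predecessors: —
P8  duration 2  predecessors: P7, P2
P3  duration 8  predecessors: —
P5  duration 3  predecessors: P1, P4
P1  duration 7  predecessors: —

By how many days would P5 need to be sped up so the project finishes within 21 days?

Current finish: 23 days; target: 21.
P5 is on every critical path, so each day cut from P5 cuts the finish by one (this holds down to a finish of 21).
Need 23 − 21 = 2 days off P5 → P5 becomes 1 day, finish becomes 21.

2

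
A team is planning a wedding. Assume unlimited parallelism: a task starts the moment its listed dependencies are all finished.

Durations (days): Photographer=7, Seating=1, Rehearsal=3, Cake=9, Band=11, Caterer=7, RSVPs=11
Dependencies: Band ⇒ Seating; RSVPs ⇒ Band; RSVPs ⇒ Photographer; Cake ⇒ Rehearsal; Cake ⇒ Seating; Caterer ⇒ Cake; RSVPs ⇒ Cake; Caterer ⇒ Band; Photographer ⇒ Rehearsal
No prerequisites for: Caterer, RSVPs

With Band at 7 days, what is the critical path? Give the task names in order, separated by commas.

RSVPs, Cake, Rehearsal

Baseline: RSVPs→Band→Seating = 11+11+1 = 23 → 23 days.
Since Band is critical, the -4 change carries straight to that chain (now 19 days).
Now RSVPs→Cake→Rehearsal = 11+9+3 = 23 is longest, so the finish becomes 23 days.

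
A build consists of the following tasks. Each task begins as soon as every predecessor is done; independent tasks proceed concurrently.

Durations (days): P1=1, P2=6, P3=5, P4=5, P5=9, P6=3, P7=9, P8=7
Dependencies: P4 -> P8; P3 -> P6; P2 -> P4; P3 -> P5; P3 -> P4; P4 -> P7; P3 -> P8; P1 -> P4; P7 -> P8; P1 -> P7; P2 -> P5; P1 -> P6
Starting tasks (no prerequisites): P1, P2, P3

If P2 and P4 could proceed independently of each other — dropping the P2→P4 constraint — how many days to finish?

Original critical path: P2→P4→P7→P8 = 6+5+9+7 = 27 ⇒ 27 days.
Without P2→P4, P4's earliest start moves from 6 to 5.
The longest chain is now P3→P4→P7→P8 = 5+5+9+7 = 26, so the job takes 26 days.

26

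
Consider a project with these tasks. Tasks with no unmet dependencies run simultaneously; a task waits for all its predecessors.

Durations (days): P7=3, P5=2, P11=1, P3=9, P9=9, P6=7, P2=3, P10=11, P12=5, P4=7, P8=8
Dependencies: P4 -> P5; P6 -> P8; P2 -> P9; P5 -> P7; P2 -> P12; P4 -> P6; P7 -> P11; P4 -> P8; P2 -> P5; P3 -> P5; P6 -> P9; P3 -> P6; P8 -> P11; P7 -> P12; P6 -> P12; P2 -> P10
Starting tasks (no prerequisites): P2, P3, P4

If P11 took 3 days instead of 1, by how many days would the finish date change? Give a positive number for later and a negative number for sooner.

2

Baseline: P3→P6→P8→P11 = 9+7+8+1 = 25 → 25 days.
Since P11 is critical, the +2 change carries straight to that chain (now 27 days).
The critical path is still P3→P6→P8→P11; finish is now 27 days.
Change in finish: 27 − 25 = +2 days.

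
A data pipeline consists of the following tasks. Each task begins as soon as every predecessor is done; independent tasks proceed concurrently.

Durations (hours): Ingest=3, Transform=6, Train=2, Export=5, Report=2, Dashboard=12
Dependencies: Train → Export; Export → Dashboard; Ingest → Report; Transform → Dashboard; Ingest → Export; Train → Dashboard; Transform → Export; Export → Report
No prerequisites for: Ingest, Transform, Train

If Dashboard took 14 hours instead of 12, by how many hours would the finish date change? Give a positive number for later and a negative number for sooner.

2

Actual critical path: Transform→Export→Dashboard = 6+5+12 = 23 ⇒ 23 hours.
Dashboard lies on that path, so at 14 hours the path becomes 25 hours.
No other chain overtakes it, so the finish is 25 hours.
Change in finish: 25 − 23 = +2 hours.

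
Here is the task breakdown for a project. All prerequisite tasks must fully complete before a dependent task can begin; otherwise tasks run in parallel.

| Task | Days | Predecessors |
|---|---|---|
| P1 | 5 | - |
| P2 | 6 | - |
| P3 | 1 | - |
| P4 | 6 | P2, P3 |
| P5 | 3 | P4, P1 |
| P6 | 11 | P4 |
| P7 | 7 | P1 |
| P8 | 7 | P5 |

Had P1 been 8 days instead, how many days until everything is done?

23

Critical path before the change: P2→P4→P6 = 6+6+11 = 23 giving 23 days.
P1 has 8 days of float (longest path through it is 15).
That remains the longest chain; total 23 days.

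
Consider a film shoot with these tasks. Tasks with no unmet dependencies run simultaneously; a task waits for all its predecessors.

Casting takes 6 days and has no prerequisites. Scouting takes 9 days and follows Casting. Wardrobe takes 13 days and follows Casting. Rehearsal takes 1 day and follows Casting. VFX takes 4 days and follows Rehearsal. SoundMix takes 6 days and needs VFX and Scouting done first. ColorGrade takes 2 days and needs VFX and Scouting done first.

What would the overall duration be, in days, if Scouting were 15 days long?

As given, the longest chain is Casting→Scouting→SoundMix = 6+9+6 = 21, so the finish is 21 days.
Since Scouting is critical, the +6 change carries straight to that chain (now 27 days).
That remains the longest chain; total 27 days.

27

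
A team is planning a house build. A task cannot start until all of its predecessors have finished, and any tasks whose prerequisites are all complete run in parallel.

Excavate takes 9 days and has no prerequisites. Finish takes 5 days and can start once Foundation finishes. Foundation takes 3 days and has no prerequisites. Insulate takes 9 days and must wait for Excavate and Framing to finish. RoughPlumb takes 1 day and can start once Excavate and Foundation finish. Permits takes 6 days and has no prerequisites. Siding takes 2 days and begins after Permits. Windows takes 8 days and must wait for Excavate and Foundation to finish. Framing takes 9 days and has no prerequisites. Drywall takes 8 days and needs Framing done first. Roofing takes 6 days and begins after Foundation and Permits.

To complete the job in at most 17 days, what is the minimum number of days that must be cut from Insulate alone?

Current finish: 18 days; target: 17.
Insulate is on every critical path, so each day cut from Insulate cuts the finish by one (this holds down to a finish of 17).
Need 18 − 17 = 1 day off Insulate → Insulate becomes 8 days, finish becomes 17.

1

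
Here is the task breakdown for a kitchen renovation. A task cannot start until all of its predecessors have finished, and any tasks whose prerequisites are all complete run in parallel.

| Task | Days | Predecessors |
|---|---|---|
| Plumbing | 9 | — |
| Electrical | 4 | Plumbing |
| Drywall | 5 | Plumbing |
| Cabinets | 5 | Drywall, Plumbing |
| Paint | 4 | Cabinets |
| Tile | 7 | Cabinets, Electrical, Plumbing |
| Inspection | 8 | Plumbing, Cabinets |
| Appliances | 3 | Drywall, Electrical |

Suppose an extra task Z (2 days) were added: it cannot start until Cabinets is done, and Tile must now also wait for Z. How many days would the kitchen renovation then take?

Originally the kitchen renovation takes 27 days.
With Z inserted, Tile now waits for max(Cabinets, Electrical, Plumbing, Z).
New critical path: Plumbing→Drywall→Cabinets→Z→Tile = 9+5+5+2+7 = 28 ⇒ 28 days.

28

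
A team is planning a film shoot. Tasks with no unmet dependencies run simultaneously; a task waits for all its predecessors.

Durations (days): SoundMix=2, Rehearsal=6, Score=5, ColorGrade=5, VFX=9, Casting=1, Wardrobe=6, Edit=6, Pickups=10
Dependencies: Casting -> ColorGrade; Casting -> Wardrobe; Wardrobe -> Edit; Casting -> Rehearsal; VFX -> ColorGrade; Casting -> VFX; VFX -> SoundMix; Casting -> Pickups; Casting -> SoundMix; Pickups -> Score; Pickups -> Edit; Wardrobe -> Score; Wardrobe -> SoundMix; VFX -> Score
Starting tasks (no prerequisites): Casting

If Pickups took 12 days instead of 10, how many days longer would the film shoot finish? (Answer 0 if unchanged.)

The binding path is Casting→Pickups→Edit = 1+10+6 = 17; finish at 17 days.
Since Pickups is critical, the +2 change carries straight to that chain (now 19 days).
No other chain overtakes it, so the finish is 19 days.
Change in finish: 19 − 17 = +2 days.

2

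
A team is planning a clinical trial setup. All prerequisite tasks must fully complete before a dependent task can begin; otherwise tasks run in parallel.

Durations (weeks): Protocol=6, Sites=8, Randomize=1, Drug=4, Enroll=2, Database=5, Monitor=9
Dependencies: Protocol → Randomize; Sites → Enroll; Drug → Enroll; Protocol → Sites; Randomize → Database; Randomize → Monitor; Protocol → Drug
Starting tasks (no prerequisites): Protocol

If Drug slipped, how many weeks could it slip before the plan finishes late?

4

Protocol→Sites→Enroll = 6+8+2 = 16 sets the makespan at 16 weeks.
Longest path through Drug: 12 weeks (earliest finish 10, latest finish 14).
So Drug can slip 14 − 10 = 4 weeks.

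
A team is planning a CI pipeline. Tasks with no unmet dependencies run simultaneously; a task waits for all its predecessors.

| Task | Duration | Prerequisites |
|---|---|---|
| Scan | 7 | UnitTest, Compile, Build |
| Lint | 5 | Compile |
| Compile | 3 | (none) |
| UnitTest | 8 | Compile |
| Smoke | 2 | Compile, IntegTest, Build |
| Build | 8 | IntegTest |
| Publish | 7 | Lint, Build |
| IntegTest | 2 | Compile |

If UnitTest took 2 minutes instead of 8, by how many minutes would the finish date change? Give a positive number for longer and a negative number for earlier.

0

As given, the longest chain is Compile→IntegTest→Build→Scan = 3+2+8+7 = 20, so the finish is 20 minutes.
UnitTest has 2 minutes of float (longest path through it is 18).
That remains the longest chain; total 20 minutes.
Change in finish: 20 − 20 = +0 minutes.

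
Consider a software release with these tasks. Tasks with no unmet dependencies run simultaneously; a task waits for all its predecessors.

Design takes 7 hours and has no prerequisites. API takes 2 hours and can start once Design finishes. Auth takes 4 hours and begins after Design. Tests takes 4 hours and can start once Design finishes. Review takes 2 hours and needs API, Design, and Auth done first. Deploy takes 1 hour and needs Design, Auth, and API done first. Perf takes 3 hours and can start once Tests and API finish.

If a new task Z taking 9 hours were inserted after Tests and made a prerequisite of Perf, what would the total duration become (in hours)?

23

Originally the project takes 14 hours.
With Z inserted, Perf now waits for max(Tests, API, Z).
New critical path: Design→Tests→Z→Perf = 7+4+9+3 = 23 ⇒ 23 hours.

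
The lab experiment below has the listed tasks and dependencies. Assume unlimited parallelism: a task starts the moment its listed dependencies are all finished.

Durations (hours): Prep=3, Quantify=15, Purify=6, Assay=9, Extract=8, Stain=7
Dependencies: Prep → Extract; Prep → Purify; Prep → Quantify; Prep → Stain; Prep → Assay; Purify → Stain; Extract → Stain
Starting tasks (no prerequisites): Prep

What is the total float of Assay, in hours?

6

The longest chain is Prep→Extract→Stain = 3+8+7 = 18; overall finish 18 hours.
Longest path through Assay: 12 hours (earliest finish 12, latest finish 18).
Slack of Assay = 9 − 3 = 6 hours.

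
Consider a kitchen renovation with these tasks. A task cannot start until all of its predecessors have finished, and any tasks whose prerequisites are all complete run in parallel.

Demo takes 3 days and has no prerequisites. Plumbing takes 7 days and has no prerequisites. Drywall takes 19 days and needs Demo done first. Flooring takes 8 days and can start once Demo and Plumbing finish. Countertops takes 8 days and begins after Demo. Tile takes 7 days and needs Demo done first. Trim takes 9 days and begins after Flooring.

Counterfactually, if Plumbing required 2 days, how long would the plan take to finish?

As given, the longest chain is Plumbing→Flooring→Trim = 7+8+9 = 24, so the finish is 24 days.
Plumbing is on the critical path; changing it to 2 makes that path 19 days.
The binding chain switches to Demo→Drywall = 3+19 = 22; finish 22 days.

22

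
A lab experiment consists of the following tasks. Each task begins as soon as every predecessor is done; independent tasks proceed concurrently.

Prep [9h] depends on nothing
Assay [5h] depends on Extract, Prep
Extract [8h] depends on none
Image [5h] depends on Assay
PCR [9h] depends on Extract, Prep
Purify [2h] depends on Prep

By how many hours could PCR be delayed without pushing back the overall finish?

Prep→Assay→Image = 9+5+5 = 19 sets the makespan at 19 hours.
Longest path through PCR: 18 hours (earliest finish 18, latest finish 19).
Float = 19 − 18 = 1.

1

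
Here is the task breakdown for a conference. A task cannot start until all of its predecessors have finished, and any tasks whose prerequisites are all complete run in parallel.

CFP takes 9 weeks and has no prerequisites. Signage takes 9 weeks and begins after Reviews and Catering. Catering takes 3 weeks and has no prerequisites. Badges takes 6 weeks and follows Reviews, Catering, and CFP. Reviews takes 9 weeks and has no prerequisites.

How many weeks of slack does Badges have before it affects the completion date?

Critical path: Reviews→Signage = 9+9 = 18, so the finish is 18 weeks.
The longest chain containing Badges totals 15 weeks.
Slack of Badges = 12 − 9 = 3 weeks.

3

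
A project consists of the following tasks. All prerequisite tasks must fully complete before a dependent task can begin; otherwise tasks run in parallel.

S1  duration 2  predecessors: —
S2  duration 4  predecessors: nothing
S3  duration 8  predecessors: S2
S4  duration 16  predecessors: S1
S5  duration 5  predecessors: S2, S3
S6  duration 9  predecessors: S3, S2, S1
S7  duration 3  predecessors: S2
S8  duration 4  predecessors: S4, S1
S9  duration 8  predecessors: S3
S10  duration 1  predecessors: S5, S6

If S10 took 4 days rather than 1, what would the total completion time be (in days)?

Critical path before the change: S2→S3→S6→S10 = 4+8+9+1 = 22 giving 22 days.
S10 lies on that path, so at 4 days the path becomes 25 days.
The critical path is still S2→S3→S6→S10; finish is now 25 days.

25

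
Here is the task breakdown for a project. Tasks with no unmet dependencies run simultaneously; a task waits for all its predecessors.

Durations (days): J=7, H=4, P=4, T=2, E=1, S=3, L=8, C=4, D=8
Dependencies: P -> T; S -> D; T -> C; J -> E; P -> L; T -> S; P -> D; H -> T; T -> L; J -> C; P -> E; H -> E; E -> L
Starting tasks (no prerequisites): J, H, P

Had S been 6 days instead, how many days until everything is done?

Baseline: H→T→S→D = 4+2+3+8 = 17 → 17 days.
Since S is critical, the +3 change carries straight to that chain (now 20 days).
No other chain overtakes it, so the finish is 20 days.

20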